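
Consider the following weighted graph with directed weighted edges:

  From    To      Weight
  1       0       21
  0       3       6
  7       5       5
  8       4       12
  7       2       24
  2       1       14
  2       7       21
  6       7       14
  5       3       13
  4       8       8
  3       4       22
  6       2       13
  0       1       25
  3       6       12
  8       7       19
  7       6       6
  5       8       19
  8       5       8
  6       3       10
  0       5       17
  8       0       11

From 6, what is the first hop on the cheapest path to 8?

7

Enumerating some paths:
6–2–7–5–8: 13+21+5+19 = 58
6–7–5–8: 14+5+19 = 38
6–3–4–8: 10+22+8 = 40
The minimum is 38 via 6–7–5–8.
So from 6 the first move is to 7.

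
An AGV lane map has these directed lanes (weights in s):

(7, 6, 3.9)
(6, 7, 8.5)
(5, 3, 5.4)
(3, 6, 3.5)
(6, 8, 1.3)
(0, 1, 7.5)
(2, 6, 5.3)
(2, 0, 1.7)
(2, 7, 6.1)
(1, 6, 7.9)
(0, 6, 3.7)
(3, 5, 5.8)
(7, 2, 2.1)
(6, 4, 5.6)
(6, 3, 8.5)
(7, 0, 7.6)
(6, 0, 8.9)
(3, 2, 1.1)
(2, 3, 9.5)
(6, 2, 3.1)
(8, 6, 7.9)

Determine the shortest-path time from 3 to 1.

10.3 s

Shortest distances from 3:
3: 0
2: 1.1  (via 3)
0: 2.8  (via 2)
6: 3.5  (via 3)
8: 4.8  (via 6)
5: 5.8  (via 3)
7: 7.2  (via 2)
4: 9.1  (via 6)
1: 10.3  (via 0)
Shortest route: 3 → 2 → 0 → 1 = 10.3 s.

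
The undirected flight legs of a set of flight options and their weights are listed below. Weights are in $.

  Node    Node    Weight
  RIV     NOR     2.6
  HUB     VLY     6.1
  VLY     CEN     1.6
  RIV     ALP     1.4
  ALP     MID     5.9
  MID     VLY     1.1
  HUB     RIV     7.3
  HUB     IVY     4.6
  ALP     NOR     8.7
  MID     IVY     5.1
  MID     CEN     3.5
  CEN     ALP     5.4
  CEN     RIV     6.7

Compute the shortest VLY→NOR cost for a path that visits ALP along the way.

Shortest VLY→ALP: VLY–MID–ALP = 7
Best ALP to NOR: ALP–RIV–NOR costing 4
Total via ALP: 7 + 4 = $11.

$11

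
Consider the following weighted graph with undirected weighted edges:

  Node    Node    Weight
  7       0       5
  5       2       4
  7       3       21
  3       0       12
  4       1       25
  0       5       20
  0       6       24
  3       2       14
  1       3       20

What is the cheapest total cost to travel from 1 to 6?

Compare a few routes:
1–3–7–0–6: 20+21+5+24 = 70
1–3–2–5–0–6: 20+14+4+20+24 = 82
1–3–0–6: 20+12+24 = 56
Cheapest is 1–3–0–6 at 56.

56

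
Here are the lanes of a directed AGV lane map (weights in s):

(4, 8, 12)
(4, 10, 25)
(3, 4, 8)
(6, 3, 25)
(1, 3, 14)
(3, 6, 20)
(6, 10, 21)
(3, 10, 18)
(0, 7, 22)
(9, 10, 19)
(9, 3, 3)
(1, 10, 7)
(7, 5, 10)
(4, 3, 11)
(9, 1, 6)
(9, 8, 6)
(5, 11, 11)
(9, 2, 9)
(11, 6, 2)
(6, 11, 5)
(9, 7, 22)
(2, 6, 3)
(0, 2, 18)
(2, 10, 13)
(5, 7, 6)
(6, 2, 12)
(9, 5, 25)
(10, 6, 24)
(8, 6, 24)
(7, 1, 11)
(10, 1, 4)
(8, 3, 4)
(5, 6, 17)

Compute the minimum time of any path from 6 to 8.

45 s

Shortest distances from 6:
6: 0
11: 5  (via 6)
2: 12  (via 6)
10: 21  (via 6)
1: 25  (via 10)
3: 25  (via 6)
4: 33  (via 3)
8: 45  (via 4)
Shortest route: 6–3–4–8 = 45 s.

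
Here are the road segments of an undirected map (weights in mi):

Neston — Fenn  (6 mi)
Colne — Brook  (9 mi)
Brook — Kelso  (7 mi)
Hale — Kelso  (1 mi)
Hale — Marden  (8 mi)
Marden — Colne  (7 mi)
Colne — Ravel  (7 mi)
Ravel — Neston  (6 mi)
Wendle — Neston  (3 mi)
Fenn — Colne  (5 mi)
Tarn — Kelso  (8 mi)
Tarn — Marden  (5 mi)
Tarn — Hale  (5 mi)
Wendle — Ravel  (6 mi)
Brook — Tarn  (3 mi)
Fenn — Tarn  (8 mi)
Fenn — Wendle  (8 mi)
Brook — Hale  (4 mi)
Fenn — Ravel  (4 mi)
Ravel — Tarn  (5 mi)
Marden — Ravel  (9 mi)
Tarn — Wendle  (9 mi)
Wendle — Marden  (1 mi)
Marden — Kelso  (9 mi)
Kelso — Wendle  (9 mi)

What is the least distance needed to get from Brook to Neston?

12 mi

Candidate routes:
Brook–Hale–Marden–Wendle–Neston: 4+8+1+3 = 16
Brook–Tarn–Wendle–Neston: 3+9+3 = 15
Brook–Tarn–Ravel–Neston: 3+5+6 = 14
Brook–Tarn–Marden–Wendle–Neston: 3+5+1+3 = 12
The minimum is 12 mi via Brook–Tarn–Marden–Wendle–Neston.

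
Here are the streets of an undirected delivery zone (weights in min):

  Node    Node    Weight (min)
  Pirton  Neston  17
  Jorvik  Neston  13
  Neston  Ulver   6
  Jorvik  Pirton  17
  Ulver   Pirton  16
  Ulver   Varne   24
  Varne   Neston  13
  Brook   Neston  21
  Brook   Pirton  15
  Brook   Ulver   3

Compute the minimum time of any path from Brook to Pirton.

Compare a few routes:
Brook–Ulver–Pirton: 3+16 = 19
Brook–Pirton: 15 = 15
Cheapest is Brook–Pirton at 15 min.

15 min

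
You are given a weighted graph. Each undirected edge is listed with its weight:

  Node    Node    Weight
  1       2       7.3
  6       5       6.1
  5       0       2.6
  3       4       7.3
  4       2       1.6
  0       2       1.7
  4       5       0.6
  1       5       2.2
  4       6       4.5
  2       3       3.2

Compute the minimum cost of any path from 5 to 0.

Settle nodes by increasing distance from 5:
5: 0
4: 0.6  (via 5)
1: 2.2  (via 5)
2: 2.2  (via 4)
0: 2.6  (via 5)
Shortest route: 5 → 0 = 2.6.

2.6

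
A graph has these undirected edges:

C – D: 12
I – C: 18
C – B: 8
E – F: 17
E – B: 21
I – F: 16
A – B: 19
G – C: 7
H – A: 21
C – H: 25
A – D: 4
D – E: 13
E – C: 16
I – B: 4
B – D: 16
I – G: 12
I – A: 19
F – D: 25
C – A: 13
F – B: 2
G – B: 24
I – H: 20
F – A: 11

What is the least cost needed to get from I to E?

23

Compare a few routes:
I - B - F - E: 4+2+17 = 23
I - B - E: 4+21 = 25
I - B - C - E: 4+8+16 = 28
The minimum is 23 via I - B - F - E.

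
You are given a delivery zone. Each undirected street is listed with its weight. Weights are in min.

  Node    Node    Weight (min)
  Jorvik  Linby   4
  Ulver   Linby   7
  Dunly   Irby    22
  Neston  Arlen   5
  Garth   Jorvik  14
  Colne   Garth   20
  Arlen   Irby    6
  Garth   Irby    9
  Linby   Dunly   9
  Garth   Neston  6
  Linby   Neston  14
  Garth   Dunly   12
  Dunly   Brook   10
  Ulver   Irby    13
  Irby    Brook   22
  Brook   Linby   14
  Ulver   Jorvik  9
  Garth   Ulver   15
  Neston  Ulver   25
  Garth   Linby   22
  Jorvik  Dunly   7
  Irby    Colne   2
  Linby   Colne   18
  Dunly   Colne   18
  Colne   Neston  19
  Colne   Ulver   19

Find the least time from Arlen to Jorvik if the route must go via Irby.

Best Arlen to Irby: Arlen–Irby costing 6
Best Irby to Jorvik: Irby–Ulver–Jorvik costing 22
Total via Irby: 6 + 22 = 28 min.

28 min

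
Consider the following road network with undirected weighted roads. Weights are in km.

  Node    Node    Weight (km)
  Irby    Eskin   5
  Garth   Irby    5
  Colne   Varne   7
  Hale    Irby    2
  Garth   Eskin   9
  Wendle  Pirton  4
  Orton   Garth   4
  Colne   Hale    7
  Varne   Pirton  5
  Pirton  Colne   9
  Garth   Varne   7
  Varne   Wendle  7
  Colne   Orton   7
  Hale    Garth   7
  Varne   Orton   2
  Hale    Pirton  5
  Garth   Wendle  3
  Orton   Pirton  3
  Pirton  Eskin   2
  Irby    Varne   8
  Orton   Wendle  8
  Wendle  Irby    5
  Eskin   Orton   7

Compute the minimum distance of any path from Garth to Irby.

Candidate routes:
Garth → Irby: 5 = 5
Garth → Wendle → Irby: 3+5 = 8
The minimum is 5 km via Garth → Irby.

5 km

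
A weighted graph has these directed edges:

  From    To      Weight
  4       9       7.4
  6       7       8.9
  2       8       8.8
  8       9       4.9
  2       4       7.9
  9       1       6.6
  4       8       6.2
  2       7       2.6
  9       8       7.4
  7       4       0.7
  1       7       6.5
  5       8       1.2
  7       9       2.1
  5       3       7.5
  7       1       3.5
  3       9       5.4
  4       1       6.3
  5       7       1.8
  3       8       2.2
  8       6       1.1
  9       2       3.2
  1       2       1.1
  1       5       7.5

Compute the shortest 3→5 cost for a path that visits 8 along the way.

Best 3 to 8: 3 → 8 costing 2.2
Shortest 8→5: 8 → 9 → 1 → 5 = 19
Total via 8: 2.2 + 19 = 21.2.

21.2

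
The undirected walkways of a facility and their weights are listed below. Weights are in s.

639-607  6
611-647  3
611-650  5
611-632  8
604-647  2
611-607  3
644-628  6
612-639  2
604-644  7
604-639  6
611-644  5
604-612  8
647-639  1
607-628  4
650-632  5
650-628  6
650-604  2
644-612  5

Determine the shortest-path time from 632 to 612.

12 s

Running Dijkstra from 632:
632: 0
650: 5  (via 632)
604: 7  (via 650)
611: 8  (via 632)
647: 9  (via 604)
639: 10  (via 647)
607: 11  (via 611)
628: 11  (via 650)
612: 12  (via 639)
Shortest route: 632–650–604–647–639–612 = 12 s.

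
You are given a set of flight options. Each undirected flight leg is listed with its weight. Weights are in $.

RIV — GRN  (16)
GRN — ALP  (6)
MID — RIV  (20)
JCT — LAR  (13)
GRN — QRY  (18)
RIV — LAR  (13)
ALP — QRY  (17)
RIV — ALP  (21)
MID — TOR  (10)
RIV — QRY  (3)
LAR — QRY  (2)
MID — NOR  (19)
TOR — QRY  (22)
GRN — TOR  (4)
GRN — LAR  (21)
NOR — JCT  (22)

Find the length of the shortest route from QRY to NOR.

$37

Shortest distances from QRY:
QRY: 0
LAR: 2  (via QRY)
RIV: 3  (via QRY)
JCT: 15  (via LAR)
ALP: 17  (via QRY)
GRN: 18  (via QRY)
TOR: 22  (via QRY)
MID: 23  (via RIV)
NOR: 37  (via JCT)
Shortest route: QRY → LAR → JCT → NOR = $37.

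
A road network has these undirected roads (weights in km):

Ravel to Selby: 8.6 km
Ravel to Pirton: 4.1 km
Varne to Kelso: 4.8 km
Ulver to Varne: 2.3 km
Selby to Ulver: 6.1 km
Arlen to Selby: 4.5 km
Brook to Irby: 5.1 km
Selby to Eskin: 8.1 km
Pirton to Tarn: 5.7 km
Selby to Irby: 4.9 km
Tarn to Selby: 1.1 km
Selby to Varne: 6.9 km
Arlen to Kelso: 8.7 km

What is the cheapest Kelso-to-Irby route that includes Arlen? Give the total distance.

Shortest Kelso→Arlen: Kelso → Arlen = 8.7
Best Arlen to Irby: Arlen → Selby → Irby costing 9.4
Total via Arlen: 8.7 + 9.4 = 18.1 km.

18.1 km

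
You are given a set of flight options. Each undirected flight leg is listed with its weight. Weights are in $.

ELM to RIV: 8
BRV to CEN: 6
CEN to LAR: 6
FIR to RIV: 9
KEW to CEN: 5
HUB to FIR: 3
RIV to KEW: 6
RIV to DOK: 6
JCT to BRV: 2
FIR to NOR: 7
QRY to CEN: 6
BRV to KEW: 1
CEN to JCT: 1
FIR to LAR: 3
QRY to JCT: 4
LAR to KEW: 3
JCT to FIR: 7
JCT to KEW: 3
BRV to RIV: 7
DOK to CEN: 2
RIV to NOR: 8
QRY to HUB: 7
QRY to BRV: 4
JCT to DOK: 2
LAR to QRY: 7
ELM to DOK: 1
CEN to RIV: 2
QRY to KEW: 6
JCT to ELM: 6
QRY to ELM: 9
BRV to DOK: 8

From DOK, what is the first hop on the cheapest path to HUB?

Compare a few routes:
DOK - JCT - QRY - HUB: 2+4+7 = 13
DOK - JCT - FIR - HUB: 2+7+3 = 12
Cheapest is DOK - JCT - FIR - HUB at $12.
So from DOK the first move is to JCT.

JCT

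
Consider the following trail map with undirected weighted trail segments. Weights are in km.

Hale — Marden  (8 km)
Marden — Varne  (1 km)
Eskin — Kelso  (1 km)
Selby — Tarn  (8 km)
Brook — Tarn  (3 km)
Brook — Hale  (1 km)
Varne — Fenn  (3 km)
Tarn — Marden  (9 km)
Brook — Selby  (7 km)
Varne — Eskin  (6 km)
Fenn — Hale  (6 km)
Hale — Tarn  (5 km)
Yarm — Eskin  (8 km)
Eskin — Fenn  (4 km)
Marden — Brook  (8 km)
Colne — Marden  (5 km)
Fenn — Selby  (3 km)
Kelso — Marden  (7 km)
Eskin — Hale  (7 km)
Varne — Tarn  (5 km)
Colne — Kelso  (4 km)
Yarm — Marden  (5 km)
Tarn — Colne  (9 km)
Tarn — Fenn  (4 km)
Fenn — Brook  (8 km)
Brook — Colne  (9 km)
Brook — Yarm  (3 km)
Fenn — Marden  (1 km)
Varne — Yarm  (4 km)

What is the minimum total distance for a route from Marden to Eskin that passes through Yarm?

13 km

Best Marden to Yarm: Marden–Yarm costing 5
Shortest Yarm→Eskin: Yarm–Eskin = 8
Total via Yarm: 5 + 8 = 13 km.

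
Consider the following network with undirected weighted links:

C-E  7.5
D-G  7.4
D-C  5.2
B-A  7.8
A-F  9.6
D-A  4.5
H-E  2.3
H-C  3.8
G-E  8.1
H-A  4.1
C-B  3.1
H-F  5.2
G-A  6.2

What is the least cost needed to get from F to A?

9.3

Running Dijkstra from F:
F: 0
H: 5.2  (via F)
E: 7.5  (via H)
C: 9  (via H)
A: 9.3  (via H)
Shortest route: F → H → A = 9.3.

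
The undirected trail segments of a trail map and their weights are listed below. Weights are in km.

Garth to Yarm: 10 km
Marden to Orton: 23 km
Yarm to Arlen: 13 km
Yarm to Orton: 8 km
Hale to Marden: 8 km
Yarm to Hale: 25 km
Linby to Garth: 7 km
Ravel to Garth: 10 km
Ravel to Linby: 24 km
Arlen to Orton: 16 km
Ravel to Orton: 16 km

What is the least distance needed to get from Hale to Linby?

42 km

Candidate routes:
Hale → Yarm → Garth → Linby: 25+10+7 = 42
Hale → Marden → Orton → Ravel → Garth → Linby: 8+23+16+10+7 = 64
Hale → Yarm → Orton → Ravel → Garth → Linby: 25+8+16+10+7 = 66
Hale → Marden → Orton → Yarm → Garth → Linby: 8+23+8+10+7 = 56
Cheapest is Hale → Yarm → Garth → Linby at 42 km.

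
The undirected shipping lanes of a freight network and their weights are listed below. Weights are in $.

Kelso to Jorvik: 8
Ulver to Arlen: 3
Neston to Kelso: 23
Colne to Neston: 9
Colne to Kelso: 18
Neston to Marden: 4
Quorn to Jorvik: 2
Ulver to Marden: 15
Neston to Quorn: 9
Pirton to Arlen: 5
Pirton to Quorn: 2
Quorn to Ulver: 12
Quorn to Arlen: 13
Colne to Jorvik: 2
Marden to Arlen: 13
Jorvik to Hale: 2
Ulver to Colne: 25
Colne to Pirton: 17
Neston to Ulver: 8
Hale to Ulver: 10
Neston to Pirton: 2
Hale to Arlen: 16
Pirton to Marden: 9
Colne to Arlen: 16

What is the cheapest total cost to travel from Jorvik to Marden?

Compare a few routes:
Jorvik → Quorn → Pirton → Neston → Marden: 2+2+2+4 = 10
Jorvik → Quorn → Neston → Marden: 2+9+4 = 15
Jorvik → Colne → Neston → Marden: 2+9+4 = 15
Jorvik → Quorn → Pirton → Marden: 2+2+9 = 13
Cheapest is Jorvik → Quorn → Pirton → Neston → Marden at $10.

$10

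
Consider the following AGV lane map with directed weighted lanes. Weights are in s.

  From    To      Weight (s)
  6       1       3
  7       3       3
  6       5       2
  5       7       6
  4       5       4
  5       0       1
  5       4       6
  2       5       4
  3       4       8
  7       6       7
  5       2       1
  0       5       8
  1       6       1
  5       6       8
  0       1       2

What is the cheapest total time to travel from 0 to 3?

14 s

Settle nodes by increasing distance from 0:
0: 0
1: 2  (via 0)
6: 3  (via 1)
5: 5  (via 6)
2: 6  (via 5)
4: 11  (via 5)
7: 11  (via 5)
3: 14  (via 7)
Shortest route: 0 → 1 → 6 → 5 → 7 → 3 = 14 s.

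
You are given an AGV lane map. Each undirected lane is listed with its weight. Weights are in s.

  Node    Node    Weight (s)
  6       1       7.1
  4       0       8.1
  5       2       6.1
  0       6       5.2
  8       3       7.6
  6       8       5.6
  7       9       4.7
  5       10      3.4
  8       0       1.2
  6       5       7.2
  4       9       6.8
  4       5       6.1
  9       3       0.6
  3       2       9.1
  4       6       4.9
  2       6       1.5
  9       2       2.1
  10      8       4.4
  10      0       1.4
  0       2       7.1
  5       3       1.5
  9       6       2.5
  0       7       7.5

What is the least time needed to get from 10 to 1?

13.7 s

Shortest distances from 10:
10: 0
0: 1.4  (via 10)
8: 2.6  (via 0)
5: 3.4  (via 10)
3: 4.9  (via 5)
9: 5.5  (via 3)
6: 6.6  (via 0)
2: 7.6  (via 9)
7: 8.9  (via 0)
4: 9.5  (via 0)
1: 13.7  (via 6)
Shortest route: 10–0–6–1 = 13.7 s.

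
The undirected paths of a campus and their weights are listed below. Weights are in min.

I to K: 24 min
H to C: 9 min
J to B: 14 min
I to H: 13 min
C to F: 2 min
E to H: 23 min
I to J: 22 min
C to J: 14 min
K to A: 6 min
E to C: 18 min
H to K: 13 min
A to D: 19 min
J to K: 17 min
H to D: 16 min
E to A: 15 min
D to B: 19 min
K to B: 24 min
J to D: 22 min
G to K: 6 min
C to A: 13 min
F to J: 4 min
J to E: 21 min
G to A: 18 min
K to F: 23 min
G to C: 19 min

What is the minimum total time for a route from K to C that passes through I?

46 min

Best K to I: K–I costing 24
Best I to C: I–H–C costing 22
Total via I: 24 + 22 = 46 min.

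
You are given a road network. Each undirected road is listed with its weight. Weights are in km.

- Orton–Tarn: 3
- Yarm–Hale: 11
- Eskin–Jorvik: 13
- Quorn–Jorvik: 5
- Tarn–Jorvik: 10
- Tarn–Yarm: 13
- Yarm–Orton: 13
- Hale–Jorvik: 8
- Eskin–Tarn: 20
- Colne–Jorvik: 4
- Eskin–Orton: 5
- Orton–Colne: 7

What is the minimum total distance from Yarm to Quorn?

24 km

Enumerating some paths:
Yarm - Hale - Jorvik - Quorn: 11+8+5 = 24
Yarm - Tarn - Jorvik - Quorn: 13+10+5 = 28
The minimum is 24 km via Yarm - Hale - Jorvik - Quorn.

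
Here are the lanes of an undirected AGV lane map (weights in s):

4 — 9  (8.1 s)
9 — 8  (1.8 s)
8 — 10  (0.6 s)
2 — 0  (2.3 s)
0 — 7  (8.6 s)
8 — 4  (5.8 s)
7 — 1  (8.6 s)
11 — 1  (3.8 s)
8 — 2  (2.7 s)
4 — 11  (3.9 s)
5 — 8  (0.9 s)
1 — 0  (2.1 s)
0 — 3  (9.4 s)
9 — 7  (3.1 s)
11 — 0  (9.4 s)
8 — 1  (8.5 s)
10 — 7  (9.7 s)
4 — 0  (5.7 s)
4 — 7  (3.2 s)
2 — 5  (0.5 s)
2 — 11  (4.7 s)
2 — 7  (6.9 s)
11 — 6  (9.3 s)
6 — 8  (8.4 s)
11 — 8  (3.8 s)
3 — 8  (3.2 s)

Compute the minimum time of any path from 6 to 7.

Candidate routes:
6 - 11 - 4 - 7: 9.3+3.9+3.2 = 16.4
6 - 8 - 9 - 7: 8.4+1.8+3.1 = 13.3
Cheapest is 6 - 8 - 9 - 7 at 13.3 s.

13.3 s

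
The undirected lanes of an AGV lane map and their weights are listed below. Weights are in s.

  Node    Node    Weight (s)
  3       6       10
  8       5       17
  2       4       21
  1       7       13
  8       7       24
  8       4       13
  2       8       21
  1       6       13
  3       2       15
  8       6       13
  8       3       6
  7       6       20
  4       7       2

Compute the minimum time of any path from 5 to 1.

43 s

Compare a few routes:
5 - 8 - 4 - 7 - 1: 17+13+2+13 = 45
5 - 8 - 6 - 1: 17+13+13 = 43
The minimum is 43 s via 5 - 8 - 6 - 1.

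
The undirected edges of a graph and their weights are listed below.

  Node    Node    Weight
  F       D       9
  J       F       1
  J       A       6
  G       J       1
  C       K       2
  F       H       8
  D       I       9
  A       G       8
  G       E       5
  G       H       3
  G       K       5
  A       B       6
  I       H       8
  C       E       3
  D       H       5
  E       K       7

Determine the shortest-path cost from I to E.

16

Shortest distances from I:
I: 0
H: 8  (via I)
D: 9  (via I)
G: 11  (via H)
J: 12  (via G)
F: 13  (via J)
E: 16  (via G)
Shortest route: I–H–G–E = 16.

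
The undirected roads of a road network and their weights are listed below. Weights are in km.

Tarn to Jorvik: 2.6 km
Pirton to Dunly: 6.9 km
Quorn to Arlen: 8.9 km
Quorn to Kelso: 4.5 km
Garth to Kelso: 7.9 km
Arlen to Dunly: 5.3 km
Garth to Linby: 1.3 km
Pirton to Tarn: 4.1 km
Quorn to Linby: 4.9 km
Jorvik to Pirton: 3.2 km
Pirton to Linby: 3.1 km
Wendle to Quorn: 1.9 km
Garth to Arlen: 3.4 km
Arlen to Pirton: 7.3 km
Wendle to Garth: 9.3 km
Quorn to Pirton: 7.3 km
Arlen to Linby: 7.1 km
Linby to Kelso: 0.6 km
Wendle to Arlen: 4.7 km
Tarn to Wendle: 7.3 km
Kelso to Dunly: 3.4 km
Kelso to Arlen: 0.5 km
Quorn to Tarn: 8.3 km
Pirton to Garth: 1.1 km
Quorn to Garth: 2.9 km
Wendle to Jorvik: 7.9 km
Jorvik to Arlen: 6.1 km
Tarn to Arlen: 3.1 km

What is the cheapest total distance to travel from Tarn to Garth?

Shortest distances from Tarn:
Tarn: 0
Jorvik: 2.6  (via Tarn)
Arlen: 3.1  (via Tarn)
Kelso: 3.6  (via Arlen)
Pirton: 4.1  (via Tarn)
Linby: 4.2  (via Kelso)
Garth: 5.2  (via Pirton)
Shortest route: Tarn → Pirton → Garth = 5.2 km.

5.2 km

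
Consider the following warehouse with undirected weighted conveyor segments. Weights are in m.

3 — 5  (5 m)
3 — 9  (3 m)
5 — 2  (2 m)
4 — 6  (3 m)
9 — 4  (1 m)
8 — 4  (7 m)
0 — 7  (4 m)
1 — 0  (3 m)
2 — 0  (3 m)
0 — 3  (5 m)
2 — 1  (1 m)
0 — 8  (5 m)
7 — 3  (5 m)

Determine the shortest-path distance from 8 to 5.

10 m

Candidate routes:
8 → 4 → 9 → 3 → 5: 7+1+3+5 = 16
8 → 0 → 2 → 5: 5+3+2 = 10
8 → 0 → 3 → 5: 5+5+5 = 15
8 → 0 → 1 → 2 → 5: 5+3+1+2 = 11
Cheapest is 8 → 0 → 2 → 5 at 10 m.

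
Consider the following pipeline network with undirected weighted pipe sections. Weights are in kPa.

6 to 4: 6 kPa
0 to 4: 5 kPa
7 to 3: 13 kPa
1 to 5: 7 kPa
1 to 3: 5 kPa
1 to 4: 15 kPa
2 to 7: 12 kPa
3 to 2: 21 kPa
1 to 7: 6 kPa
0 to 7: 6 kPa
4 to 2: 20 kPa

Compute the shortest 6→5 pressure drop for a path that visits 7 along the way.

Best 6 to 7: 6 → 4 → 0 → 7 costing 17
Best 7 to 5: 7 → 1 → 5 costing 13
Total via 7: 17 + 13 = 30 kPa.

30 kPa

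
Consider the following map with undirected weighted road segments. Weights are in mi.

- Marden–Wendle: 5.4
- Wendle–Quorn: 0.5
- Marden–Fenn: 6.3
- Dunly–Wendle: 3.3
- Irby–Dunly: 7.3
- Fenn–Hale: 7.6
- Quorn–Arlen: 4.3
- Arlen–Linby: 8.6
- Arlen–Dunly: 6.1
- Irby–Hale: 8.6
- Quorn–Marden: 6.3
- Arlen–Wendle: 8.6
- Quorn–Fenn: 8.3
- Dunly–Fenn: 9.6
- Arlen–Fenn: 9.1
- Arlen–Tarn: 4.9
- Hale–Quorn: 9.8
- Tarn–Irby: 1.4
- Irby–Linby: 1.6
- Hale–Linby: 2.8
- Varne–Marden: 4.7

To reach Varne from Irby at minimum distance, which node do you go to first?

Compare a few routes:
Irby - Tarn - Arlen - Quorn - Wendle - Marden - Varne: 1.4+4.9+4.3+0.5+5.4+4.7 = 21.2
Irby - Dunly - Wendle - Quorn - Marden - Varne: 7.3+3.3+0.5+6.3+4.7 = 22.1
Irby - Dunly - Wendle - Marden - Varne: 7.3+3.3+5.4+4.7 = 20.7
Irby - Tarn - Arlen - Quorn - Marden - Varne: 1.4+4.9+4.3+6.3+4.7 = 21.6
The minimum is 20.7 mi via Irby - Dunly - Wendle - Marden - Varne.
So from Irby the first move is to Dunly.

Dunly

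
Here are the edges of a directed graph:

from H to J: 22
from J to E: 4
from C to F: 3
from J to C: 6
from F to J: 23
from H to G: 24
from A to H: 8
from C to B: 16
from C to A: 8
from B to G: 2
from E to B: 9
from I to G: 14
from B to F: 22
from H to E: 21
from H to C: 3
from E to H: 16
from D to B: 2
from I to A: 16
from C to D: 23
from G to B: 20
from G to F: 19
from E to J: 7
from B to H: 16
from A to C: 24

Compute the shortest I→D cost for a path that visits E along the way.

81

Shortest I→E: I–A–H–E = 45
Shortest E→D: E–J–C–D = 36
Total via E: 45 + 36 = 81.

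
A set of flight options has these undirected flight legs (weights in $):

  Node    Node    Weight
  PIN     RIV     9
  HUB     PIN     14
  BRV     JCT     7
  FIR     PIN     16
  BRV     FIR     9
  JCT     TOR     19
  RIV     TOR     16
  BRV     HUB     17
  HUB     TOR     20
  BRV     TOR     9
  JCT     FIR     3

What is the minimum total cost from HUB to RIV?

$23

Compare a few routes:
HUB–PIN–RIV: 14+9 = 23
HUB–TOR–RIV: 20+16 = 36
The minimum is $23 via HUB–PIN–RIV.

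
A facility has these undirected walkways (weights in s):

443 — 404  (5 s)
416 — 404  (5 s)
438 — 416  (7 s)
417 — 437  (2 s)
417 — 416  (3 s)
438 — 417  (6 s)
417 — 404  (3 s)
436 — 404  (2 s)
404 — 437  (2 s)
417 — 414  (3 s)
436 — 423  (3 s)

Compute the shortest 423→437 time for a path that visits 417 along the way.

Best 423 to 417: 423 → 436 → 404 → 417 costing 8
Best 417 to 437: 417 → 437 costing 2
Total via 417: 8 + 2 = 10 s.

10 s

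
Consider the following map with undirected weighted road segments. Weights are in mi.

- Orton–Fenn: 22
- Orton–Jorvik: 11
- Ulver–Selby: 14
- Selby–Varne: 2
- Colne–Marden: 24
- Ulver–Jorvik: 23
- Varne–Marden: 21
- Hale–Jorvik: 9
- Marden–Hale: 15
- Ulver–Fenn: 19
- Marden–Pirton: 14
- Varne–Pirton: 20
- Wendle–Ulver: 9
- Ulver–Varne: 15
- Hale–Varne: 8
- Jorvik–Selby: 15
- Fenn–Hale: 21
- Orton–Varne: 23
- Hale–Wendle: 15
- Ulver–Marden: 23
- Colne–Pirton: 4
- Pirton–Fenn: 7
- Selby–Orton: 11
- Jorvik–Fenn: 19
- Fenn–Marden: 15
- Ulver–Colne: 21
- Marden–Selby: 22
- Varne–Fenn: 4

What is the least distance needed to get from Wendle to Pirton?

Candidate routes:
Wendle → Ulver → Varne → Fenn → Pirton: 9+15+4+7 = 35
Wendle → Hale → Varne → Fenn → Pirton: 15+8+4+7 = 34
The minimum is 34 mi via Wendle → Hale → Varne → Fenn → Pirton.

34 mi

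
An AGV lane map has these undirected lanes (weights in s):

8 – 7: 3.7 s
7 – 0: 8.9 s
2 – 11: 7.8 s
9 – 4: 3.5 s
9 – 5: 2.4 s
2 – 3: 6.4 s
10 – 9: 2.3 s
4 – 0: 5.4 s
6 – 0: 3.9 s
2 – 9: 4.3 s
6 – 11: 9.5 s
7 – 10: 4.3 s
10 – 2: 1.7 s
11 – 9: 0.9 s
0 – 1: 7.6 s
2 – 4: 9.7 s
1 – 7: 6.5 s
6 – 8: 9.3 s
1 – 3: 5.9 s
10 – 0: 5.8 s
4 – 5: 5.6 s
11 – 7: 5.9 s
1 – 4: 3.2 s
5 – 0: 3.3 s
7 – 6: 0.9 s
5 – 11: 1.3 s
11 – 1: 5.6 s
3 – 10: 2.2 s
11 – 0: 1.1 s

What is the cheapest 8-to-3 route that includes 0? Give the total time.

15 s

Shortest 8→0: 8–7–6–0 = 8.5
Best 0 to 3: 0–11–9–10–3 costing 6.5
Total via 0: 8.5 + 6.5 = 15 s.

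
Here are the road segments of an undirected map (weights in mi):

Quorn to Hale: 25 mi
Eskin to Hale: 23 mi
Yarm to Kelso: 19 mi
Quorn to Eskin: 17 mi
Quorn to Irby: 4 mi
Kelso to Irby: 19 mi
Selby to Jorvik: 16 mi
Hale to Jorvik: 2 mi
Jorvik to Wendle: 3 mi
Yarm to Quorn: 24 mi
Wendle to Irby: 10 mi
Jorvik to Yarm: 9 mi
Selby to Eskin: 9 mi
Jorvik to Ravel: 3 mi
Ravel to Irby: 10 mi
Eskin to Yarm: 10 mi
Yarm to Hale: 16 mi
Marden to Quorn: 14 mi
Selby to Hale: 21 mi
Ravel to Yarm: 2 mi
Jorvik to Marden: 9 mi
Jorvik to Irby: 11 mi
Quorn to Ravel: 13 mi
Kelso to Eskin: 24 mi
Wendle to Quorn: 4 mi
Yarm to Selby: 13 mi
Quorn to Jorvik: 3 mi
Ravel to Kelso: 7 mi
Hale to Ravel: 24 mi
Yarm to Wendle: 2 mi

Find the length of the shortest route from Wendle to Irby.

Settle nodes by increasing distance from Wendle:
Wendle: 0
Yarm: 2  (via Wendle)
Jorvik: 3  (via Wendle)
Ravel: 4  (via Yarm)
Quorn: 4  (via Wendle)
Hale: 5  (via Jorvik)
Irby: 8  (via Quorn)
Shortest route: Wendle–Quorn–Irby = 8 mi.

8 mi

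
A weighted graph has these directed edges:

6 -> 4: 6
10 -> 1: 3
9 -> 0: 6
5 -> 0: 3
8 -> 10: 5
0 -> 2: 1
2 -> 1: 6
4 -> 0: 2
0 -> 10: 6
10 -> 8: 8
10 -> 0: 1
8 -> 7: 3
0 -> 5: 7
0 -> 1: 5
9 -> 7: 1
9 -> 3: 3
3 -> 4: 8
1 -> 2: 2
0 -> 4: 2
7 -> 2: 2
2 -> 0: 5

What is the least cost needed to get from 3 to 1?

Running Dijkstra from 3:
3: 0
4: 8  (via 3)
0: 10  (via 4)
2: 11  (via 0)
1: 15  (via 0)
Shortest route: 3–4–0–1 = 15.

15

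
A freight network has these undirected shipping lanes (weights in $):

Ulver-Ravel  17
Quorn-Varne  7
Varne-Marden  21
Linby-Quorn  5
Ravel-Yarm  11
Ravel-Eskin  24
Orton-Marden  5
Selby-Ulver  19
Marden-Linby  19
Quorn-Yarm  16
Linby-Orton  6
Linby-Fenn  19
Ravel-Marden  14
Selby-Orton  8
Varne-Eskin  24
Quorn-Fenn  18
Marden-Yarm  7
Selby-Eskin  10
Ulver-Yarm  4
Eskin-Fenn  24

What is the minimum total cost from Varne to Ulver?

Shortest distances from Varne:
Varne: 0
Quorn: 7  (via Varne)
Linby: 12  (via Quorn)
Orton: 18  (via Linby)
Marden: 21  (via Varne)
Yarm: 23  (via Quorn)
Eskin: 24  (via Varne)
Fenn: 25  (via Quorn)
Selby: 26  (via Orton)
Ulver: 27  (via Yarm)
Shortest route: Varne → Quorn → Yarm → Ulver = $27.

$27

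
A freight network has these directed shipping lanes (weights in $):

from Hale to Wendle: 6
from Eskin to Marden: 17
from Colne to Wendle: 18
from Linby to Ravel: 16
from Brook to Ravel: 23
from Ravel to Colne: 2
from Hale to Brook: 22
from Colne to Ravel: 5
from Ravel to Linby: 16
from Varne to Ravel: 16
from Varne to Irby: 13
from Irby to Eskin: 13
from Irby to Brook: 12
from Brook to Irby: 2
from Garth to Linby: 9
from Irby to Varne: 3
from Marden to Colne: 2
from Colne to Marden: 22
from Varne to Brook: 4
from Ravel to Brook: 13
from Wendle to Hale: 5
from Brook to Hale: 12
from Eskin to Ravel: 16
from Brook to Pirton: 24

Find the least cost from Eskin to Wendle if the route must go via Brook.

Shortest Eskin→Brook: Eskin–Ravel–Brook = 29
Shortest Brook→Wendle: Brook–Hale–Wendle = 18
Total via Brook: 29 + 18 = $47.

$47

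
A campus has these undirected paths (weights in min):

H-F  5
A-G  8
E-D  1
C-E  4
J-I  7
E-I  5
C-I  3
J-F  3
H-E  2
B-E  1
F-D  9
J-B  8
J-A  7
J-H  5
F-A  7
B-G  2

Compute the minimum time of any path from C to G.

Compare a few routes:
C → I → E → B → G: 3+5+1+2 = 11
C → E → B → G: 4+1+2 = 7
Cheapest is C → E → B → G at 7 min.

7 min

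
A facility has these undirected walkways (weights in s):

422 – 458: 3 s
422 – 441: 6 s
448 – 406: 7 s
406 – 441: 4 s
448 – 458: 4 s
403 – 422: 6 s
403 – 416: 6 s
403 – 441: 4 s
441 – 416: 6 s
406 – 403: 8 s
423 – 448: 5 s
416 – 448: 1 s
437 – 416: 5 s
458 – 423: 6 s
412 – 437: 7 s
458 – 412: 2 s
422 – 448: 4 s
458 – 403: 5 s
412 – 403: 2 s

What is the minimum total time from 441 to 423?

12 s

Shortest distances from 441:
441: 0
406: 4  (via 441)
403: 4  (via 441)
422: 6  (via 441)
412: 6  (via 403)
416: 6  (via 441)
448: 7  (via 416)
458: 8  (via 412)
437: 11  (via 416)
423: 12  (via 448)
Shortest route: 441 → 416 → 448 → 423 = 12 s.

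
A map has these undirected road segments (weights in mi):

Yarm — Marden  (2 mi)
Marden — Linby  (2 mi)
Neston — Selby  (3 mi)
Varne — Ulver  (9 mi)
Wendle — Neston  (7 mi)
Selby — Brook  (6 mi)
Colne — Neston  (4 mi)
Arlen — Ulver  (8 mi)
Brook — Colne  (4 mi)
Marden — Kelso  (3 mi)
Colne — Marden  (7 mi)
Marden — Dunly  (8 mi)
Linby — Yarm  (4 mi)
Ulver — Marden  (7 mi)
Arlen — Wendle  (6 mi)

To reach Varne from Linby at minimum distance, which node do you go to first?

Marden

Candidate routes:
Linby - Marden - Colne - Neston - Wendle - Arlen - Ulver - Varne: 2+7+4+7+6+8+9 = 43
Linby - Yarm - Marden - Ulver - Varne: 4+2+7+9 = 22
Linby - Marden - Ulver - Varne: 2+7+9 = 18
Cheapest is Linby - Marden - Ulver - Varne at 18 mi.
So from Linby the first move is to Marden.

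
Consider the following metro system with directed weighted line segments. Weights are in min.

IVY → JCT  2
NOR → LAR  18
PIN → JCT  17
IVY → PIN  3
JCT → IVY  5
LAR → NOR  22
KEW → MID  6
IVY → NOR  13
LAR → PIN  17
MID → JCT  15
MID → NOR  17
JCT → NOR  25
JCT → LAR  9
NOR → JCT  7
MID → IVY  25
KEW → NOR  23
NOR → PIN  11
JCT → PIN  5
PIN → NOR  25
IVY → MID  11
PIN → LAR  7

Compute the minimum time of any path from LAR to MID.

Running Dijkstra from LAR:
LAR: 0
PIN: 17  (via LAR)
NOR: 22  (via LAR)
JCT: 29  (via NOR)
IVY: 34  (via JCT)
MID: 45  (via IVY)
Shortest route: LAR → NOR → JCT → IVY → MID = 45 min.

45 min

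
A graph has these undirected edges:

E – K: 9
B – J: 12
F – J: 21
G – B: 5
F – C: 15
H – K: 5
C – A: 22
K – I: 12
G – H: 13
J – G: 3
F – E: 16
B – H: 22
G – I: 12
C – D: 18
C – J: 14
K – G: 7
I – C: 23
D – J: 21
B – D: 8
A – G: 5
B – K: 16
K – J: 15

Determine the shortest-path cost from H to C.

Settle nodes by increasing distance from H:
H: 0
K: 5  (via H)
G: 12  (via K)
E: 14  (via K)
J: 15  (via G)
A: 17  (via G)
B: 17  (via G)
I: 17  (via K)
D: 25  (via B)
C: 29  (via J)
Shortest route: H → K → G → J → C = 29.

29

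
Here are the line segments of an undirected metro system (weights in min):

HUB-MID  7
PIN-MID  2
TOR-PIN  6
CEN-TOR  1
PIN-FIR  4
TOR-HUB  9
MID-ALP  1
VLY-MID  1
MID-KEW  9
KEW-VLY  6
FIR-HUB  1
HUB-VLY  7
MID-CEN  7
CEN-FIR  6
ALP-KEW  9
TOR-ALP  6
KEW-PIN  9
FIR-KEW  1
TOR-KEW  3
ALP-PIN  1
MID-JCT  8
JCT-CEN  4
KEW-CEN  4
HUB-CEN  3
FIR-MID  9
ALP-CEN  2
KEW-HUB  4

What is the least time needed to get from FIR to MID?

Candidate routes:
FIR → PIN → MID: 4+2 = 6
FIR → KEW → VLY → MID: 1+6+1 = 8
FIR → HUB → CEN → ALP → MID: 1+3+2+1 = 7
FIR → KEW → TOR → CEN → ALP → MID: 1+3+1+2+1 = 8
The minimum is 6 min via FIR → PIN → MID.

6 min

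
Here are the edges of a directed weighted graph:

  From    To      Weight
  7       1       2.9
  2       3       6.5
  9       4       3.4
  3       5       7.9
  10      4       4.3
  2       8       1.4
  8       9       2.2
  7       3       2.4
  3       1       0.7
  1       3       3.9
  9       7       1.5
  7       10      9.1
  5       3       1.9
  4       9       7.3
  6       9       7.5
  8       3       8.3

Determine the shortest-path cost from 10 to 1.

16

Settle nodes by increasing distance from 10:
10: 0
4: 4.3  (via 10)
9: 11.6  (via 4)
7: 13.1  (via 9)
3: 15.5  (via 7)
1: 16  (via 7)
Shortest route: 10–4–9–7–1 = 16.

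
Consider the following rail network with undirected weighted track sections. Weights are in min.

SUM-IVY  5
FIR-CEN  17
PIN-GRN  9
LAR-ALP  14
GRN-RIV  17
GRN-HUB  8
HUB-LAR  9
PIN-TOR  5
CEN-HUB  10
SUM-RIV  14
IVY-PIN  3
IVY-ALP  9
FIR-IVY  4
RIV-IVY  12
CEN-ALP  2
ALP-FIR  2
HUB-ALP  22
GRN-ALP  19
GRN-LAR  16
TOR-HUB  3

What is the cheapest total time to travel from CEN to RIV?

20 min

Compare a few routes:
CEN → ALP → IVY → RIV: 2+9+12 = 23
CEN → ALP → FIR → IVY → RIV: 2+2+4+12 = 20
The minimum is 20 min via CEN → ALP → FIR → IVY → RIV.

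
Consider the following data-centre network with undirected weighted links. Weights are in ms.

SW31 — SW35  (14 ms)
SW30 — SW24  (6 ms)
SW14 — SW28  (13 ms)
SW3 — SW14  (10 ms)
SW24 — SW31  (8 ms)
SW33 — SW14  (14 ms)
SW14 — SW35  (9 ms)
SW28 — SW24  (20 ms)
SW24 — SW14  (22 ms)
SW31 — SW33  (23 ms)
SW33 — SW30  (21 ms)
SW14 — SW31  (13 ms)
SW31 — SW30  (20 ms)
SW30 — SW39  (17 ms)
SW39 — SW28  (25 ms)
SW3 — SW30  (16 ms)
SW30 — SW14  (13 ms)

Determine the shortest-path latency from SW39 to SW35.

39 ms

Enumerating some paths:
SW39 → SW28 → SW14 → SW35: 25+13+9 = 47
SW39 → SW30 → SW14 → SW35: 17+13+9 = 39
SW39 → SW30 → SW24 → SW31 → SW35: 17+6+8+14 = 45
SW39 → SW30 → SW31 → SW35: 17+20+14 = 51
Cheapest is SW39 → SW30 → SW14 → SW35 at 39 ms.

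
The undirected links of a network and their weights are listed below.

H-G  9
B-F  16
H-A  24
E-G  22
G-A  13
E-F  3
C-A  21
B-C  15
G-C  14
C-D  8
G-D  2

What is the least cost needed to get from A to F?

38

Shortest distances from A:
A: 0
G: 13  (via A)
D: 15  (via G)
C: 21  (via A)
H: 22  (via G)
E: 35  (via G)
B: 36  (via C)
F: 38  (via E)
Shortest route: A → G → E → F = 38.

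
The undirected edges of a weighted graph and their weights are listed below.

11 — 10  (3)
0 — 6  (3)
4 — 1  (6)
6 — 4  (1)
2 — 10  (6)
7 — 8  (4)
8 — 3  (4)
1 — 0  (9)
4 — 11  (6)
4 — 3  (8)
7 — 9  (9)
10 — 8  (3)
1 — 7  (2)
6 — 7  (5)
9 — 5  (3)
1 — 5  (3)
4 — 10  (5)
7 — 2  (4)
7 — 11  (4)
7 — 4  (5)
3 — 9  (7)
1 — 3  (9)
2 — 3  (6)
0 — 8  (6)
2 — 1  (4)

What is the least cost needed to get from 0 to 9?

15

Candidate routes:
0 - 1 - 5 - 9: 9+3+3 = 15
0 - 6 - 7 - 1 - 5 - 9: 3+5+2+3+3 = 16
Cheapest is 0 - 1 - 5 - 9 at 15.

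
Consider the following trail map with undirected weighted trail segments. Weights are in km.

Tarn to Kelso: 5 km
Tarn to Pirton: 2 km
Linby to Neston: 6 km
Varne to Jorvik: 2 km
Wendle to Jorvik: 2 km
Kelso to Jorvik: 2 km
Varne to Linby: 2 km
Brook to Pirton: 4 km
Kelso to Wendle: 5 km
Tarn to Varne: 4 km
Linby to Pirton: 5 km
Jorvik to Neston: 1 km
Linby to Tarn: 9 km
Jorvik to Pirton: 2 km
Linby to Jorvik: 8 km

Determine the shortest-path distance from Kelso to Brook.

8 km

Running Dijkstra from Kelso:
Kelso: 0
Jorvik: 2  (via Kelso)
Neston: 3  (via Jorvik)
Varne: 4  (via Jorvik)
Pirton: 4  (via Jorvik)
Wendle: 4  (via Jorvik)
Tarn: 5  (via Kelso)
Linby: 6  (via Varne)
Brook: 8  (via Pirton)
Shortest route: Kelso → Jorvik → Pirton → Brook = 8 km.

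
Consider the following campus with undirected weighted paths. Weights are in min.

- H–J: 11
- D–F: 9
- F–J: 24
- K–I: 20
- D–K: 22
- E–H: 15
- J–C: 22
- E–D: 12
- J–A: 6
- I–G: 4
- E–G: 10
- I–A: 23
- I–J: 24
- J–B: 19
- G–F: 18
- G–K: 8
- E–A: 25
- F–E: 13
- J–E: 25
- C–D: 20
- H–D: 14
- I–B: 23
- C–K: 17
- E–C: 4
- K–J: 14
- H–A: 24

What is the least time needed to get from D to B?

44 min

Running Dijkstra from D:
D: 0
F: 9  (via D)
E: 12  (via D)
H: 14  (via D)
C: 16  (via E)
G: 22  (via E)
K: 22  (via D)
J: 25  (via H)
I: 26  (via G)
A: 31  (via J)
B: 44  (via J)
Shortest route: D–H–J–B = 44 min.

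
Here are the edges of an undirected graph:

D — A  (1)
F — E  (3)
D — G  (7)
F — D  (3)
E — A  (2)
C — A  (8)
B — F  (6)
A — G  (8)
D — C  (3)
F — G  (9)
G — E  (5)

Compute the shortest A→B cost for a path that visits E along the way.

Shortest A→E: A–E = 2
Shortest E→B: E–F–B = 9
Total via E: 2 + 9 = 11.

11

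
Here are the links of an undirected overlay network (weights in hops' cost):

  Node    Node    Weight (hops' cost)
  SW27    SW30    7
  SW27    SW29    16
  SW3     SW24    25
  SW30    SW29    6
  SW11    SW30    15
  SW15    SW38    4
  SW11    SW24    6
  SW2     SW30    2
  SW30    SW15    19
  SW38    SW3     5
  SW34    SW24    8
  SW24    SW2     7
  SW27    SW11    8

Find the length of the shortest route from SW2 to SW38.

25 hops' cost

Shortest distances from SW2:
SW2: 0
SW30: 2  (via SW2)
SW24: 7  (via SW2)
SW29: 8  (via SW30)
SW27: 9  (via SW30)
SW11: 13  (via SW24)
SW34: 15  (via SW24)
SW15: 21  (via SW30)
SW38: 25  (via SW15)
Shortest route: SW2 → SW30 → SW15 → SW38 = 25 hops' cost.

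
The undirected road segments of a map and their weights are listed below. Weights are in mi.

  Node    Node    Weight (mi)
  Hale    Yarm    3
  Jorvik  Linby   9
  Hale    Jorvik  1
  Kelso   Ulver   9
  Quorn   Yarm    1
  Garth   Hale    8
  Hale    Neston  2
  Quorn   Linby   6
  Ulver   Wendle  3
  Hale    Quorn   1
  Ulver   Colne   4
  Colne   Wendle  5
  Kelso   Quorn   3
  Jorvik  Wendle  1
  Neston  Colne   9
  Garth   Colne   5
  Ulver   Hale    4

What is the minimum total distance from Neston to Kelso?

Enumerating some paths:
Neston - Hale - Yarm - Quorn - Kelso: 2+3+1+3 = 9
Neston - Hale - Quorn - Kelso: 2+1+3 = 6
The minimum is 6 mi via Neston - Hale - Quorn - Kelso.

6 mi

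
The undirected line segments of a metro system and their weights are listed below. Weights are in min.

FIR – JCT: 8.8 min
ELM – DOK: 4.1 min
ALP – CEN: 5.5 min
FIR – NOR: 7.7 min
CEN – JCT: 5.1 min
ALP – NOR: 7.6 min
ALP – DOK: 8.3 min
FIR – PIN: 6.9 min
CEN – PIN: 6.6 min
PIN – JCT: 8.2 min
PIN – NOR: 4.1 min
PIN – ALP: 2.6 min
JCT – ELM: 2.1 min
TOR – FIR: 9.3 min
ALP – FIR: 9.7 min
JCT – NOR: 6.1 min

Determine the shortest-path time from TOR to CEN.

22.8 min

Compare a few routes:
TOR - FIR - JCT - CEN: 9.3+8.8+5.1 = 23.2
TOR - FIR - PIN - CEN: 9.3+6.9+6.6 = 22.8
The minimum is 22.8 min via TOR - FIR - PIN - CEN.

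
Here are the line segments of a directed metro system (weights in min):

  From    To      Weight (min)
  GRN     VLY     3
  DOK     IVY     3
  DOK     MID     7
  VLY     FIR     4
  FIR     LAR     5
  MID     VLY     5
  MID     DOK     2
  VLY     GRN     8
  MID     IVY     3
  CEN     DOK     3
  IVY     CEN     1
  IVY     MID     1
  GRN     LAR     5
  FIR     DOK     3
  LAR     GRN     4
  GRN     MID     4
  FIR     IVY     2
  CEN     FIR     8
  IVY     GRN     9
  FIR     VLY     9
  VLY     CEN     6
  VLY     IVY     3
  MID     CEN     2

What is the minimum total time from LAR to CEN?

10 min

Candidate routes:
LAR - GRN - VLY - IVY - CEN: 4+3+3+1 = 11
LAR - GRN - MID - IVY - CEN: 4+4+3+1 = 12
LAR - GRN - MID - CEN: 4+4+2 = 10
Cheapest is LAR - GRN - MID - CEN at 10 min.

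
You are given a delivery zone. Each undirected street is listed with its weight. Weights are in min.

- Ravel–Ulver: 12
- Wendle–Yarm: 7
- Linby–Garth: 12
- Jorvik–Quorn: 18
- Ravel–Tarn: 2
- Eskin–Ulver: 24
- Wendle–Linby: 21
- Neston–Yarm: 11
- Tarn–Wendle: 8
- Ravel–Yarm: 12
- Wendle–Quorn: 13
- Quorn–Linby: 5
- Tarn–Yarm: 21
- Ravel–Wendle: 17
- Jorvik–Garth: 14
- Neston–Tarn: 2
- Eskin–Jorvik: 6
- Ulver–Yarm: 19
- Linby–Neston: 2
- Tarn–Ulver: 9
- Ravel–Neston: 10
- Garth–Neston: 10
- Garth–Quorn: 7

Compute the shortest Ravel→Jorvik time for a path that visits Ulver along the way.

Best Ravel to Ulver: Ravel–Tarn–Ulver costing 11
Shortest Ulver→Jorvik: Ulver–Eskin–Jorvik = 30
Total via Ulver: 11 + 30 = 41 min.

41 min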